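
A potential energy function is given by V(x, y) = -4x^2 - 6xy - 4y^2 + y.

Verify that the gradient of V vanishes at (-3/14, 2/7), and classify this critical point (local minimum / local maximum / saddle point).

∇V = (-8x - 6y, -6x - 8y + 1); substituting (-3/14, 2/7) gives ∇V = (0, 0), so (-3/14, 2/7) is indeed a critical point.
The Hessian of V is constant: H = [[-8, -6], [-6, -8]].
det(H) = (-8)·(-8) − (-6)² = 28.
det(H) > 0 and tr(H) = -16 < 0, so H is negative definite and the point is a local maximum.

local maximum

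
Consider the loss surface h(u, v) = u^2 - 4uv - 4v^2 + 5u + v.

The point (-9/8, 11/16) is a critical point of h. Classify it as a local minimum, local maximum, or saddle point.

saddle point

The Hessian of h is constant: H = [[2, -4], [-4, -8]].
det(H) = 2·(-8) − (-4)² = -32.
Since det(H) < 0, H is indefinite and the critical point is a saddle point.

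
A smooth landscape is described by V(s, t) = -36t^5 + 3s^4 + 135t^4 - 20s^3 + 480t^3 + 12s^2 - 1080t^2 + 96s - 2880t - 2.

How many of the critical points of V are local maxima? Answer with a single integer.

2

V separates as a function of s plus a function of t, so ∇V=0 decouples.
∂V/∂s = 12(s - 4)(s - 2)(s + 1) = 0 at s ∈ {-1, 2, 4}; ∂V/∂t = -180(t - 4)(t - 2)(t + 1)(t + 2) = 0 at t ∈ {-2, -1, 2, 4}.
The Hessian is diagonal: diag(V_ss, V_tt). Second derivatives: V_ss(-1)=180, V_ss(2)=-72, V_ss(4)=120; V_tt(-2)=4320, V_tt(-1)=-2700, V_tt(2)=4320, V_tt(4)=-10800.
Local maxima occur where both diagonal entries negative: (2, -1), (2, 4). Count: 2.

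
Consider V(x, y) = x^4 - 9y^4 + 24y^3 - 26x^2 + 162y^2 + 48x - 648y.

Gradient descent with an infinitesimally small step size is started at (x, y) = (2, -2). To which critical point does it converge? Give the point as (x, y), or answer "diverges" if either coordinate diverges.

(3, 2)

V is separable, so gradient descent decouples: x follows -∂V/∂x, y follows -∂V/∂y.
∂V/∂x = 4(x - 3)(x - 1)(x + 4); at x=2 this is -24, so x increases.
∂V/∂y = -36(y - 3)(y - 2)(y + 3); at y=-2 this is -720, so y increases.
x converges to its nearest critical value 3 (a local min of the x-part); y converges to 2. The iterate converges to (3, 2).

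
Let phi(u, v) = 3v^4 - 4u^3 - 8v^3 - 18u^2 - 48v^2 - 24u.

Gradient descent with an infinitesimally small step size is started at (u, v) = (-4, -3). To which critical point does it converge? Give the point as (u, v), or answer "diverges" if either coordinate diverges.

phi is separable, so gradient descent decouples: u follows -∂phi/∂u, v follows -∂phi/∂v.
∂phi/∂u = -12(u + 1)(u + 2); at u=-4 this is -72, so u increases.
∂phi/∂v = 12v(v - 4)(v + 2); at v=-3 this is -252, so v increases.
u converges to its nearest critical value -2 (a local min of the u-part); v converges to -2. The iterate converges to (-2, -2).

(-2, -2)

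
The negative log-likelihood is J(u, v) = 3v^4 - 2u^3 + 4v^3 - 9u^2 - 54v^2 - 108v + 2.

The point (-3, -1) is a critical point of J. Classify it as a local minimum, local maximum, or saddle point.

The mixed partial ∂²J/∂u∂v is 0, so the Hessian at any point is diag(J_uu, J_vv) = diag(-6(2u + 3), 12(3v^2 + 2v - 9)).
At (-3, -1): H = diag(18, -96).
The eigenvalues have opposite signs, so H is indefinite: a saddle point.

saddle point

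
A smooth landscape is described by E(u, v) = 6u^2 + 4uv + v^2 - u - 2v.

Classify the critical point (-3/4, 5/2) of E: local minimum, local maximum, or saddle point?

The Hessian of E is constant: H = [[12, 4], [4, 2]].
det(H) = 12·2 − 4² = 8.
det(H) > 0 and tr(H) = 14 > 0, so H is positive definite and the point is a local minimum.

local minimum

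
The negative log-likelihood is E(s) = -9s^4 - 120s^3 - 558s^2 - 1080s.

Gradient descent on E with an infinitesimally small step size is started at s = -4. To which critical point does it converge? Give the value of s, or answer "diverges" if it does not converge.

E'(s) = -36(s + 2)(s + 3)(s + 5), so E'(-4) = -72.
Gradient descent moves in the -E' direction, i.e. s is increasing.
The nearest critical point in that direction is s = -3, where E'' = 72 > 0 (a local minimum). The iterate converges there.

-3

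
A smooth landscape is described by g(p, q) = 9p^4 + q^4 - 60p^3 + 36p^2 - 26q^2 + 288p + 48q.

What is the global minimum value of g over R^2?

g(p,q) separates as A(p) + B(q), so its minimum is min A + min B.
A'(p) = 36(p - 4)(p - 2)(p + 1) vanishes at p ∈ {-1, 2, 4}; B'(q) = 4(q - 3)(q - 1)(q + 4) vanishes at q ∈ {-4, 1, 3}.
Local minima of A (where A''>0): A(-1)=-183, A(4)=192. Local minima of B: B(-4)=-352, B(3)=-9.
So the global minimum of g is A(-1) + B(-4) = -183 − 352 = -535, attained at (-1, -4).

-535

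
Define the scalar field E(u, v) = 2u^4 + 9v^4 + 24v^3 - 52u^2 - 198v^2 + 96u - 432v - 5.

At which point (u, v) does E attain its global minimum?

(-4, 3)

E(u,v) separates as P(u) + Q(v) − 5, so its minimum is min P + min Q − 5.
P'(u) = 8(u - 3)(u - 1)(u + 4) vanishes at u ∈ {-4, 1, 3}; Q'(v) = 36(v - 3)(v + 1)(v + 4) vanishes at v ∈ {-4, -1, 3}.
Local minima of P (where P''>0): P(-4)=-704, P(3)=-18. Local minima of Q: Q(-4)=-672, Q(3)=-1701.
So the global minimum of E is P(-4) + Q(3) − 5 = -704 − 1701 − 5 = -2410, attained at (-4, 3).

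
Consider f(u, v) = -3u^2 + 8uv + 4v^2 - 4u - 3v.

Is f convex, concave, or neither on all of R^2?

neither

f is quadratic, so its Hessian is the constant matrix H = [[-6, 8], [8, 8]].
det(H) = -112, tr(H) = 2.
det(H) < 0, so H is indefinite: neither convex nor concave.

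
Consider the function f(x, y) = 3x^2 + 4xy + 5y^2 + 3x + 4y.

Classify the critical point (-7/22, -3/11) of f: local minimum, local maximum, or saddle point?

local minimum

The Hessian of f is constant: H = [[6, 4], [4, 10]].
det(H) = 6·10 − 4² = 44.
det(H) > 0 and tr(H) = 16 > 0, so H is positive definite and the point is a local minimum.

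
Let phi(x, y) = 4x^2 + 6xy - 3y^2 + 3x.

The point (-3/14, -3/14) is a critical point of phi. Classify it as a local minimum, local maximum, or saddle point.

The Hessian of phi is constant: H = [[8, 6], [6, -6]].
det(H) = 8·(-6) − 6² = -84.
Since det(H) < 0, H is indefinite and the critical point is a saddle point.

saddle point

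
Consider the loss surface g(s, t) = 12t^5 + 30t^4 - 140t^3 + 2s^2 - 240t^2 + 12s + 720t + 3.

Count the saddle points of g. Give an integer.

g separates as a function of s plus a function of t, so ∇g=0 decouples.
∂g/∂s = 4(s + 3) = 0 at s ∈ {-3}; ∂g/∂t = 60(t - 2)(t - 1)(t + 2)(t + 3) = 0 at t ∈ {-3, -2, 1, 2}.
The Hessian is diagonal: diag(g_ss, g_tt). Second derivatives: g_ss(-3)=4; g_tt(-3)=-1200, g_tt(-2)=720, g_tt(1)=-720, g_tt(2)=1200.
Saddle points occur where the two diagonal entries have opposite signs: (-3, -3), (-3, 1). Count: 2.

2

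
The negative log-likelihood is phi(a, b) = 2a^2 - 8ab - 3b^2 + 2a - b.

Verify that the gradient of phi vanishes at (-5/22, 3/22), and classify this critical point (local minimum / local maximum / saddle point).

saddle point

∇phi = (4a - 8b + 2, -8a - 6b - 1); substituting (-5/22, 3/22) gives ∇phi = (0, 0), so (-5/22, 3/22) is indeed a critical point.
The Hessian of phi is constant: H = [[4, -8], [-8, -6]].
det(H) = 4·(-6) − (-8)² = -88.
Since det(H) < 0, H is indefinite and the critical point is a saddle point.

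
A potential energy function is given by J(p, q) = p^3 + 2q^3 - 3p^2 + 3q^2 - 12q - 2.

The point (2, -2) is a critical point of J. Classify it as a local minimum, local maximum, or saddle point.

saddle point

The mixed partial ∂²J/∂p∂q is 0, so the Hessian at any point is diag(J_pp, J_qq) = diag(6(p - 1), 6(2q + 1)).
At (2, -2): H = diag(6, -18).
The eigenvalues have opposite signs, so H is indefinite: a saddle point.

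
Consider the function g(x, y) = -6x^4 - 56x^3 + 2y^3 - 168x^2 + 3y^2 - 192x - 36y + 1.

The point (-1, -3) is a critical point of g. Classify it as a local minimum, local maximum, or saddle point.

The mixed partial ∂²g/∂x∂y is 0, so the Hessian at any point is diag(g_xx, g_yy) = diag(-24(3x^2 + 14x + 14), 6(2y + 1)).
At (-1, -3): H = diag(-72, -30).
Both eigenvalues are negative, so H is negative definite: a local maximum.

local maximum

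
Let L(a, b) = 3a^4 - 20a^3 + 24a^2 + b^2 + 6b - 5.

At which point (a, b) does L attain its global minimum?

(4, -3)

L(a,b) separates as P(a) + Q(b) − 5, so its minimum is min P + min Q − 5.
P'(a) = 12a(a - 4)(a - 1) vanishes at a ∈ {0, 1, 4}; Q'(b) = 2b + 6 vanishes at b ∈ {-3}.
Local minima of P (where P''>0): P(0)=0, P(4)=-128. Local minima of Q: Q(-3)=-9.
So the global minimum of L is P(4) + Q(-3) − 5 = -128 − 9 − 5 = -142, attained at (4, -3).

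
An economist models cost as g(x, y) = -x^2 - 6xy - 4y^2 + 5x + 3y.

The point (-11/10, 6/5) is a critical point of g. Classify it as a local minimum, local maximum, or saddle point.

saddle point

The Hessian of g is constant: H = [[-2, -6], [-6, -8]].
det(H) = (-2)·(-8) − (-6)² = -20.
Since det(H) < 0, H is indefinite and the critical point is a saddle point.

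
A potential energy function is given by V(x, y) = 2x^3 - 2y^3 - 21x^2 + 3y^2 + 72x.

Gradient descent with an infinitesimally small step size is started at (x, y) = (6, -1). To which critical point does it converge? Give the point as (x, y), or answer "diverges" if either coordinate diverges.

V is separable, so gradient descent decouples: x follows -∂V/∂x, y follows -∂V/∂y.
∂V/∂x = 6(x - 4)(x - 3); at x=6 this is 36, so x decreases.
∂V/∂y = -6y(y - 1); at y=-1 this is -12, so y increases.
x converges to its nearest critical value 4 (a local min of the x-part); y converges to 0. The iterate converges to (4, 0).

(4, 0)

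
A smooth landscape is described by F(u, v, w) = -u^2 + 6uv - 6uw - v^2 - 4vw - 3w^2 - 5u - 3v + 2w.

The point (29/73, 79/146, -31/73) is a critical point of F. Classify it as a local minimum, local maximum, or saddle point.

The Hessian is constant: H = [[-2, 6, -6], [6, -2, -4], [-6, -4, -6]].
Leading principal minors: Δ₁ = -2, Δ₂ = -32, Δ₃ = 584.
The minors fit neither the all-positive nor the alternating-sign pattern, so H is indefinite: a saddle point.

saddle point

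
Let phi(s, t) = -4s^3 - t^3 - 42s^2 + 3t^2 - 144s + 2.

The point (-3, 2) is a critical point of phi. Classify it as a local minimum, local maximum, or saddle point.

The mixed partial ∂²phi/∂s∂t is 0, so the Hessian at any point is diag(phi_ss, phi_tt) = diag(-12(2s + 7), 6(-t + 1)).
At (-3, 2): H = diag(-12, -6).
Both eigenvalues are negative, so H is negative definite: a local maximum.

local maximum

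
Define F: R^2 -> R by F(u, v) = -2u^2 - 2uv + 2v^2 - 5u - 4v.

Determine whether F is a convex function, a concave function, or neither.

neither

F is quadratic, so its Hessian is the constant matrix H = [[-4, -2], [-2, 4]].
det(H) = -20, tr(H) = 0.
det(H) < 0, so H is indefinite: neither convex nor concave.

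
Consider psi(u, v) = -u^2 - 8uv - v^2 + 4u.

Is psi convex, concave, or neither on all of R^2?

psi is quadratic, so its Hessian is the constant matrix H = [[-2, -8], [-8, -2]].
det(H) = -60, tr(H) = -4.
det(H) < 0, so H is indefinite: neither convex nor concave.

neither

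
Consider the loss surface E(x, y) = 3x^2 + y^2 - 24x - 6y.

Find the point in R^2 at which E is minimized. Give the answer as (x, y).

(4, 3)

E(x,y) separates as P(x) + Q(y), so its minimum is min P + min Q.
P'(x) = 6x - 24 vanishes at x ∈ {4}; Q'(y) = 2y - 6 vanishes at y ∈ {3}.
Local minima of P (where P''>0): P(4)=-48. Local minima of Q: Q(3)=-9.
So the global minimum of E is P(4) + Q(3) = -48 − 9 = -57, attained at (4, 3).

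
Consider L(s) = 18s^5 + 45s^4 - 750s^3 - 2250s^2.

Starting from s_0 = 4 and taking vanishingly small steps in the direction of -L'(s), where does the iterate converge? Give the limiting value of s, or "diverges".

L'(s) = 90s(s - 5)(s + 2)(s + 5), so L'(4) = -19440.
Gradient descent moves in the -L' direction, i.e. s is increasing.
The nearest critical point in that direction is s = 5, where L'' = 31500 > 0 (a local minimum). The iterate converges there.

5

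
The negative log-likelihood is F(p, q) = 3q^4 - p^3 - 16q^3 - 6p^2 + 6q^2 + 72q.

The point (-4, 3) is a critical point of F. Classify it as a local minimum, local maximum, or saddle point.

The mixed partial ∂²F/∂p∂q is 0, so the Hessian at any point is diag(F_pp, F_qq) = diag(-6(p + 2), 12(3q^2 - 8q + 1)).
At (-4, 3): H = diag(12, 48).
Both eigenvalues are positive, so H is positive definite: a local minimum.

local minimum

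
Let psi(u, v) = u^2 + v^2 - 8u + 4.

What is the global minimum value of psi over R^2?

psi(u,v) separates as P(u) + Q(v) + 4, so its minimum is min P + min Q + 4.
P'(u) = 2u - 8 vanishes at u ∈ {4}; Q'(v) = 2v vanishes at v ∈ {0}.
Local minima of P (where P''>0): P(4)=-16. Local minima of Q: Q(0)=0.
So the global minimum of psi is P(4) + Q(0) + 4 = -16 + 0 + 4 = -12, attained at (4, 0).

-12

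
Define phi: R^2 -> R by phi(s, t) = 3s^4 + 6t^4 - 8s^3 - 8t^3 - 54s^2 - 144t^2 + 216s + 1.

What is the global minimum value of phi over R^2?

phi(s,t) separates as P(s) + Q(t) + 1, so its minimum is min P + min Q + 1.
P'(s) = 12(s - 3)(s - 2)(s + 3) vanishes at s ∈ {-3, 2, 3}; Q'(t) = 24t(t - 4)(t + 3) vanishes at t ∈ {-3, 0, 4}.
Local minima of P (where P''>0): P(-3)=-675, P(3)=189. Local minima of Q: Q(-3)=-594, Q(4)=-1280.
So the global minimum of phi is P(-3) + Q(4) + 1 = -675 − 1280 + 1 = -1954, attained at (-3, 4).

-1954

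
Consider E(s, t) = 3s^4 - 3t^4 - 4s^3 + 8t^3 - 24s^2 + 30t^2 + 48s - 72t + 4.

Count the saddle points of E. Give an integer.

5

E separates as a function of s plus a function of t, so ∇E=0 decouples.
∂E/∂s = 12(s - 2)(s - 1)(s + 2) = 0 at s ∈ {-2, 1, 2}; ∂E/∂t = -12(t - 3)(t - 1)(t + 2) = 0 at t ∈ {-2, 1, 3}.
The Hessian is diagonal: diag(E_ss, E_tt). Second derivatives: E_ss(-2)=144, E_ss(1)=-36, E_ss(2)=48; E_tt(-2)=-180, E_tt(1)=72, E_tt(3)=-120.
Saddle points occur where the two diagonal entries have opposite signs: (-2, -2), (-2, 3), (1, 1), (2, -2), (2, 3). Count: 5.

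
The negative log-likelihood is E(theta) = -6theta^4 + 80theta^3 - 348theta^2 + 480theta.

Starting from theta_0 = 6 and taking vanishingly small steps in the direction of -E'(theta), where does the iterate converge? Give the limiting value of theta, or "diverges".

diverges

E'(theta) = -24(theta - 5)(theta - 4)(theta - 1), so E'(6) = -240.
Gradient descent moves in the -E' direction, i.e. theta is increasing.
There is no critical point above theta=6, and E' keeps the same sign, so the iterate runs off to +∞.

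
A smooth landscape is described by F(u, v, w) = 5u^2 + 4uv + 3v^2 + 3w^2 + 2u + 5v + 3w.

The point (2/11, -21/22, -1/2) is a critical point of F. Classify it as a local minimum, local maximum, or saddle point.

The Hessian is constant: H = [[10, 4, 0], [4, 6, 0], [0, 0, 6]].
Leading principal minors: Δ₁ = 10, Δ₂ = 44, Δ₃ = 264.
All leading minors are positive, so H is positive definite: a local minimum.

local minimum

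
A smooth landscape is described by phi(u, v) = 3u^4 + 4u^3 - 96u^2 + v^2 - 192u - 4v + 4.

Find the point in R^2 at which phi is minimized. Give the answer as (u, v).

phi(u,v) separates as P(u) + Q(v) + 4, so its minimum is min P + min Q + 4.
P'(u) = 12(u - 4)(u + 1)(u + 4) vanishes at u ∈ {-4, -1, 4}; Q'(v) = 2v - 4 vanishes at v ∈ {2}.
Local minima of P (where P''>0): P(-4)=-256, P(4)=-1280. Local minima of Q: Q(2)=-4.
So the global minimum of phi is P(4) + Q(2) + 4 = -1280 − 4 + 4 = -1280, attained at (4, 2).

(4, 2)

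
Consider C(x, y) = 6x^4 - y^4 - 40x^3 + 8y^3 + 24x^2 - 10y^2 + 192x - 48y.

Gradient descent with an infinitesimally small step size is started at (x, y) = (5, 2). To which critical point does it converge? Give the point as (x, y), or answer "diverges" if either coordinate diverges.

(4, 3)

C is separable, so gradient descent decouples: x follows -∂C/∂x, y follows -∂C/∂y.
∂C/∂x = 24(x - 4)(x - 2)(x + 1); at x=5 this is 432, so x decreases.
∂C/∂y = -4(y - 4)(y - 3)(y + 1); at y=2 this is -24, so y increases.
x converges to its nearest critical value 4 (a local min of the x-part); y converges to 3. The iterate converges to (4, 3).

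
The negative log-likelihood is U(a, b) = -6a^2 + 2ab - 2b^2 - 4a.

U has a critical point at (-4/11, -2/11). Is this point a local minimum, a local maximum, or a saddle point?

The Hessian of U is constant: H = [[-12, 2], [2, -4]].
det(H) = (-12)·(-4) − 2² = 44.
det(H) > 0 and tr(H) = -16 < 0, so H is negative definite and the point is a local maximum.

local maximum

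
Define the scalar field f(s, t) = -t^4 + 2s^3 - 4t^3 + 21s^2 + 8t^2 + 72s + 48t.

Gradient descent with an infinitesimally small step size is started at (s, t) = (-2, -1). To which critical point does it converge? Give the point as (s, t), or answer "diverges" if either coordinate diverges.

f is separable, so gradient descent decouples: s follows -∂f/∂s, t follows -∂f/∂t.
∂f/∂s = 6(s + 3)(s + 4); at s=-2 this is 12, so s decreases.
∂f/∂t = -4(t - 2)(t + 2)(t + 3); at t=-1 this is 24, so t decreases.
s converges to its nearest critical value -3 (a local min of the s-part); t converges to -2. The iterate converges to (-3, -2).

(-3, -2)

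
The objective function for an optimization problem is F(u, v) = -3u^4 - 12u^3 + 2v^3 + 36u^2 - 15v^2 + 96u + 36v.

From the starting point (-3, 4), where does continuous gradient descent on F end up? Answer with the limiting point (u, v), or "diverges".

(-1, 3)

F is separable, so gradient descent decouples: u follows -∂F/∂u, v follows -∂F/∂v.
∂F/∂u = -12(u - 2)(u + 1)(u + 4); at u=-3 this is -120, so u increases.
∂F/∂v = 6(v - 3)(v - 2); at v=4 this is 12, so v decreases.
u converges to its nearest critical value -1 (a local min of the u-part); v converges to 3. The iterate converges to (-1, 3).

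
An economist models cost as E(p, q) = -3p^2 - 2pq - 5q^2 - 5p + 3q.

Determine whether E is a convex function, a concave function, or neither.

E is quadratic, so its Hessian is the constant matrix H = [[-6, -2], [-2, -10]].
det(H) = 56, tr(H) = -16.
det(H) > 0 and tr(H) < 0, so H is negative definite everywhere: concave.

concave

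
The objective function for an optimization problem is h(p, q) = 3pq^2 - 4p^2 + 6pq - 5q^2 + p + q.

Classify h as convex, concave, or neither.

The term 3pq^2 is cubic, so the Hessian is not constant.
∂²h/∂q² = 6p - 10, which takes both signs as p varies (negative for sufficiently negative p). A diagonal entry of the Hessian changing sign means the Hessian is neither positive- nor negative-semidefinite on all of R^2.

neither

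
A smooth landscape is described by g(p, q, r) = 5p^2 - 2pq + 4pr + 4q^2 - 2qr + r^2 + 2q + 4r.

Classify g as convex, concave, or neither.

g is quadratic, so its Hessian is the constant matrix H = [[10, -2, 4], [-2, 8, -2], [4, -2, 2]].
Leading principal minors: 10, 76, 16.
All positive ⇒ H ≻ 0 ⇒ convex.

convex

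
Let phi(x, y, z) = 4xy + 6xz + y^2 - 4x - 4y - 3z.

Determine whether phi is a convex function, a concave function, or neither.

phi is quadratic, so its Hessian is the constant matrix H = [[0, 4, 6], [4, 2, 0], [6, 0, 0]].
Leading principal minors: 0, -16, -72.
Neither pattern holds ⇒ H is indefinite ⇒ neither convex nor concave.

neither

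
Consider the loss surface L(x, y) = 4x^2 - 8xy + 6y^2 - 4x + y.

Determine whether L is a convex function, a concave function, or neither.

L is quadratic, so its Hessian is the constant matrix H = [[8, -8], [-8, 12]].
det(H) = 32, tr(H) = 20.
det(H) > 0 and tr(H) > 0, so H is positive definite everywhere: convex.

convex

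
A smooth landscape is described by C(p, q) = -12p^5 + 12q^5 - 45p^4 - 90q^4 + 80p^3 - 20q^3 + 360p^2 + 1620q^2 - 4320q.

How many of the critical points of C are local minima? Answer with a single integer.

4

C separates as a function of p plus a function of q, so ∇C=0 decouples.
∂C/∂p = -60p(p - 2)(p + 2)(p + 3) = 0 at p ∈ {-3, -2, 0, 2}; ∂C/∂q = 60(q - 4)(q - 3)(q - 2)(q + 3) = 0 at q ∈ {-3, 2, 3, 4}.
The Hessian is diagonal: diag(C_pp, C_qq). Second derivatives: C_pp(-3)=900, C_pp(-2)=-480, C_pp(0)=720, C_pp(2)=-2400; C_qq(-3)=-12600, C_qq(2)=600, C_qq(3)=-360, C_qq(4)=840.
Local minima occur where both diagonal entries positive: (-3, 2), (-3, 4), (0, 2), (0, 4). Count: 4.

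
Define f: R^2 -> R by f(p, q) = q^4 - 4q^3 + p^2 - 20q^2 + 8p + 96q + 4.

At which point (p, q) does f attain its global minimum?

f(p,q) separates as A(p) + B(q) + 4, so its minimum is min A + min B + 4.
A'(p) = 2p + 8 vanishes at p ∈ {-4}; B'(q) = 4(q - 4)(q - 2)(q + 3) vanishes at q ∈ {-3, 2, 4}.
Local minima of A (where A''>0): A(-4)=-16. Local minima of B: B(-3)=-279, B(4)=64.
So the global minimum of f is A(-4) + B(-3) + 4 = -16 − 279 + 4 = -291, attained at (-4, -3).

(-4, -3)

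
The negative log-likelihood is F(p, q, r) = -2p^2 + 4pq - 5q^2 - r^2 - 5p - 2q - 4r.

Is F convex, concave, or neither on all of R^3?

concave

F is quadratic, so its Hessian is the constant matrix H = [[-4, 4, 0], [4, -10, 0], [0, 0, -2]].
Leading principal minors: -4, 24, -48.
Signs alternate −, +, − ⇒ H ≺ 0 ⇒ concave.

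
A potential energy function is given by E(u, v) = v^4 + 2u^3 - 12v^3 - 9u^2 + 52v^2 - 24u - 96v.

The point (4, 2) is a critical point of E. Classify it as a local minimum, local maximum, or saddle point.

The mixed partial ∂²E/∂u∂v is 0, so the Hessian at any point is diag(E_uu, E_vv) = diag(6(2u - 3), 4(3v^2 - 18v + 26)).
At (4, 2): H = diag(30, 8).
Both eigenvalues are positive, so H is positive definite: a local minimum.

local minimum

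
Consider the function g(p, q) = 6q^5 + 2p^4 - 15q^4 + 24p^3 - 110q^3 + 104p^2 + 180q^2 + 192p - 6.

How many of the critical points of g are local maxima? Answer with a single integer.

2

g separates as a function of p plus a function of q, so ∇g=0 decouples.
∂g/∂p = 8(p + 2)(p + 3)(p + 4) = 0 at p ∈ {-4, -3, -2}; ∂g/∂q = 30q(q - 4)(q - 1)(q + 3) = 0 at q ∈ {-3, 0, 1, 4}.
The Hessian is diagonal: diag(g_pp, g_qq). Second derivatives: g_pp(-4)=16, g_pp(-3)=-8, g_pp(-2)=16; g_qq(-3)=-2520, g_qq(0)=360, g_qq(1)=-360, g_qq(4)=2520.
Local maxima occur where both diagonal entries negative: (-3, -3), (-3, 1). Count: 2.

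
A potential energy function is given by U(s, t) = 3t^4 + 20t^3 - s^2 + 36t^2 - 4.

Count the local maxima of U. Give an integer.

U separates as a function of s plus a function of t, so ∇U=0 decouples.
∂U/∂s = -2s = 0 at s ∈ {0}; ∂U/∂t = 12t(t + 2)(t + 3) = 0 at t ∈ {-3, -2, 0}.
The Hessian is diagonal: diag(U_ss, U_tt). Second derivatives: U_ss(0)=-2; U_tt(-3)=36, U_tt(-2)=-24, U_tt(0)=72.
Local maxima occur where both diagonal entries negative: (0, -2). Count: 1.

1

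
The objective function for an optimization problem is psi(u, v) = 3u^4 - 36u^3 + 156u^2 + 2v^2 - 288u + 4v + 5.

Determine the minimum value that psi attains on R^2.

psi(u,v) separates as P(u) + Q(v) + 5, so its minimum is min P + min Q + 5.
P'(u) = 12(u - 4)(u - 3)(u - 2) vanishes at u ∈ {2, 3, 4}; Q'(v) = 4v + 4 vanishes at v ∈ {-1}.
Local minima of P (where P''>0): P(2)=-192, P(4)=-192. Local minima of Q: Q(-1)=-2.
So the global minimum of psi is P(2) + Q(-1) + 5 = -192 − 2 + 5 = -189, attained at (2, -1).

-189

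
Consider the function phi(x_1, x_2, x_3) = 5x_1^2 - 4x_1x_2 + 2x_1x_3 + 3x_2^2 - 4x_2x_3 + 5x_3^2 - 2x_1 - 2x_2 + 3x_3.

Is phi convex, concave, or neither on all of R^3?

phi is quadratic, so its Hessian is the constant matrix H = [[10, -4, 2], [-4, 6, -4], [2, -4, 10]].
Leading principal minors: 10, 44, 320.
All positive ⇒ H ≻ 0 ⇒ convex.

convex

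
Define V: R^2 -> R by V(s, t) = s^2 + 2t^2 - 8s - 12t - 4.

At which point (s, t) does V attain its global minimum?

V(s,t) separates as P(s) + Q(t) − 4, so its minimum is min P + min Q − 4.
P'(s) = 2s - 8 vanishes at s ∈ {4}; Q'(t) = 4(t - 3) vanishes at t ∈ {3}.
Local minima of P (where P''>0): P(4)=-16. Local minima of Q: Q(3)=-18.
So the global minimum of V is P(4) + Q(3) − 4 = -16 − 18 − 4 = -38, attained at (4, 3).

(4, 3)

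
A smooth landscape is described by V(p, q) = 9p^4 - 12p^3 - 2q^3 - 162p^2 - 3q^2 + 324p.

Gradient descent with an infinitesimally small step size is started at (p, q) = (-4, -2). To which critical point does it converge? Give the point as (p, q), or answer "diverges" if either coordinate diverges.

(-3, -1)

V is separable, so gradient descent decouples: p follows -∂V/∂p, q follows -∂V/∂q.
∂V/∂p = 36(p - 3)(p - 1)(p + 3); at p=-4 this is -1260, so p increases.
∂V/∂q = -6q(q + 1); at q=-2 this is -12, so q increases.
p converges to its nearest critical value -3 (a local min of the p-part); q converges to -1. The iterate converges to (-3, -1).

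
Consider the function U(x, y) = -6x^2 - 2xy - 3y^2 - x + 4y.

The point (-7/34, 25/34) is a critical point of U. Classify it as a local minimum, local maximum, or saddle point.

local maximum

The Hessian of U is constant: H = [[-12, -2], [-2, -6]].
det(H) = (-12)·(-6) − (-2)² = 68.
det(H) > 0 and tr(H) = -18 < 0, so H is negative definite and the point is a local maximum.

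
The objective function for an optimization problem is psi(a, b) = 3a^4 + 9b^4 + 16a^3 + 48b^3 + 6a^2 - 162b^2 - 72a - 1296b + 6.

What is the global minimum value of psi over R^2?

-3362

psi(a,b) separates as P(a) + Q(b) + 6, so its minimum is min P + min Q + 6.
P'(a) = 12(a - 1)(a + 2)(a + 3) vanishes at a ∈ {-3, -2, 1}; Q'(b) = 36(b - 3)(b + 3)(b + 4) vanishes at b ∈ {-4, -3, 3}.
Local minima of P (where P''>0): P(-3)=81, P(1)=-47. Local minima of Q: Q(-4)=1824, Q(3)=-3321.
So the global minimum of psi is P(1) + Q(3) + 6 = -47 − 3321 + 6 = -3362, attained at (1, 3).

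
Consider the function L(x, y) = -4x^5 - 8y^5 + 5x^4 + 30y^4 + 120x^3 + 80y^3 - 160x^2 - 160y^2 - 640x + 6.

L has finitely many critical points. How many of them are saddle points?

L separates as a function of x plus a function of y, so ∇L=0 decouples.
∂L/∂x = -20(x - 4)(x - 2)(x + 1)(x + 4) = 0 at x ∈ {-4, -1, 2, 4}; ∂L/∂y = -40y(y - 4)(y - 1)(y + 2) = 0 at y ∈ {-2, 0, 1, 4}.
The Hessian is diagonal: diag(L_xx, L_yy). Second derivatives: L_xx(-4)=2880, L_xx(-1)=-900, L_xx(2)=720, L_xx(4)=-1600; L_yy(-2)=1440, L_yy(0)=-320, L_yy(1)=360, L_yy(4)=-2880.
Saddle points occur where the two diagonal entries have opposite signs: (-4, 0), (-4, 4), (-1, -2), (-1, 1), (2, 0), (2, 4), (4, -2), (4, 1). Count: 8.

8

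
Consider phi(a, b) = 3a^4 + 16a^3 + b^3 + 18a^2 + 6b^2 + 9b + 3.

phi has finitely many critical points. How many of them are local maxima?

1

phi separates as a function of a plus a function of b, so ∇phi=0 decouples.
∂phi/∂a = 12a(a + 1)(a + 3) = 0 at a ∈ {-3, -1, 0}; ∂phi/∂b = 3(b + 1)(b + 3) = 0 at b ∈ {-3, -1}.
The Hessian is diagonal: diag(phi_aa, phi_bb). Second derivatives: phi_aa(-3)=72, phi_aa(-1)=-24, phi_aa(0)=36; phi_bb(-3)=-6, phi_bb(-1)=6.
Local maxima occur where both diagonal entries negative: (-1, -3). Count: 1.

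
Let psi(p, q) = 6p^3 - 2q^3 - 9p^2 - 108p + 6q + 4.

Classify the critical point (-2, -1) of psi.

The mixed partial ∂²psi/∂p∂q is 0, so the Hessian at any point is diag(psi_pp, psi_qq) = diag(18(2p - 1), -12q).
At (-2, -1): H = diag(-90, 12).
The eigenvalues have opposite signs, so H is indefinite: a saddle point.

saddle point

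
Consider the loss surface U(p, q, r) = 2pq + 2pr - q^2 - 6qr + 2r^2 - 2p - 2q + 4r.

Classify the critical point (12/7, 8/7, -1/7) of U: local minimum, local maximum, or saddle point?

The Hessian is constant: H = [[0, 2, 2], [2, -2, -6], [2, -6, 4]].
Leading principal minors: Δ₁ = 0, Δ₂ = -4, Δ₃ = -56.
The minors fit neither the all-positive nor the alternating-sign pattern, so H is indefinite: a saddle point.

saddle point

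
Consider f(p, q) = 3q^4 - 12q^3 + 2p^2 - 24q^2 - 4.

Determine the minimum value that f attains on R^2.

-388

f(p,q) separates as A(p) + B(q) − 4, so its minimum is min A + min B − 4.
A'(p) = 4p vanishes at p ∈ {0}; B'(q) = 12q(q - 4)(q + 1) vanishes at q ∈ {-1, 0, 4}.
Local minima of A (where A''>0): A(0)=0. Local minima of B: B(-1)=-9, B(4)=-384.
So the global minimum of f is A(0) + B(4) − 4 = 0 − 384 − 4 = -388, attained at (0, 4).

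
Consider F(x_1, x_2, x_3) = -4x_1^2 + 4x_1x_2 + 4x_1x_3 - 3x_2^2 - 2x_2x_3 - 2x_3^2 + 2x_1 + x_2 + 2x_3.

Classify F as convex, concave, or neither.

F is quadratic, so its Hessian is the constant matrix H = [[-8, 4, 4], [4, -6, -2], [4, -2, -4]].
Leading principal minors: -8, 32, -64.
Signs alternate −, +, − ⇒ H ≺ 0 ⇒ concave.

concave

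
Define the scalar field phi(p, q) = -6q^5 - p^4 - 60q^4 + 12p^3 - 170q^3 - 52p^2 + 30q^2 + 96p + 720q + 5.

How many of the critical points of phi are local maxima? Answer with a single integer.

phi separates as a function of p plus a function of q, so ∇phi=0 decouples.
∂phi/∂p = -4(p - 4)(p - 3)(p - 2) = 0 at p ∈ {2, 3, 4}; ∂phi/∂q = -30(q - 1)(q + 2)(q + 3)(q + 4) = 0 at q ∈ {-4, -3, -2, 1}.
The Hessian is diagonal: diag(phi_pp, phi_qq). Second derivatives: phi_pp(2)=-8, phi_pp(3)=4, phi_pp(4)=-8; phi_qq(-4)=300, phi_qq(-3)=-120, phi_qq(-2)=180, phi_qq(1)=-1800.
Local maxima occur where both diagonal entries negative: (2, -3), (2, 1), (4, -3), (4, 1). Count: 4.

4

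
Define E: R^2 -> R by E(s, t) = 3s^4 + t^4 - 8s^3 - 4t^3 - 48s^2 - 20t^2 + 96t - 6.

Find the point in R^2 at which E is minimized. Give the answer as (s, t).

E(s,t) separates as P(s) + Q(t) − 6, so its minimum is min P + min Q − 6.
P'(s) = 12s(s - 4)(s + 2) vanishes at s ∈ {-2, 0, 4}; Q'(t) = 4(t - 4)(t - 2)(t + 3) vanishes at t ∈ {-3, 2, 4}.
Local minima of P (where P''>0): P(-2)=-80, P(4)=-512. Local minima of Q: Q(-3)=-279, Q(4)=64.
So the global minimum of E is P(4) + Q(-3) − 6 = -512 − 279 − 6 = -797, attained at (4, -3).

(4, -3)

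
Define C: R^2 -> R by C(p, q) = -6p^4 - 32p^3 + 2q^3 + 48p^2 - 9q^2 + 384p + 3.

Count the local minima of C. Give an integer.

C separates as a function of p plus a function of q, so ∇C=0 decouples.
∂C/∂p = -24(p - 2)(p + 2)(p + 4) = 0 at p ∈ {-4, -2, 2}; ∂C/∂q = 6q(q - 3) = 0 at q ∈ {0, 3}.
The Hessian is diagonal: diag(C_pp, C_qq). Second derivatives: C_pp(-4)=-288, C_pp(-2)=192, C_pp(2)=-576; C_qq(0)=-18, C_qq(3)=18.
Local minima occur where both diagonal entries positive: (-2, 3). Count: 1.

1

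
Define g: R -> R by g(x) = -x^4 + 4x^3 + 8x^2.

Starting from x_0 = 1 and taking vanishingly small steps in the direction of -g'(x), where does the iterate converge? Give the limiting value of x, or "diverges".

0

g'(x) = -4x(x - 4)(x + 1), so g'(1) = 24.
Gradient descent moves in the -g' direction, i.e. x is decreasing.
The nearest critical point in that direction is x = 0, where g'' = 16 > 0 (a local minimum). The iterate converges there.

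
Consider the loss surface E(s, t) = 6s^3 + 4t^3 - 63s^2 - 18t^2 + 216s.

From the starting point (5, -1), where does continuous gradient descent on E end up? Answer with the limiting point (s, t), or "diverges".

E is separable, so gradient descent decouples: s follows -∂E/∂s, t follows -∂E/∂t.
∂E/∂s = 18(s - 4)(s - 3); at s=5 this is 36, so s decreases.
∂E/∂t = 12t(t - 3); at t=-1 this is 48, so t decreases.
The t-coordinate has no critical point in that direction and runs off to infinity.

diverges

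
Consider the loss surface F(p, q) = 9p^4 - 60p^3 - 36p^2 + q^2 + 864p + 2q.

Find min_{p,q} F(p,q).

-1249

F(p,q) separates as A(p) + B(q), so its minimum is min A + min B.
A'(p) = 36(p - 4)(p - 3)(p + 2) vanishes at p ∈ {-2, 3, 4}; B'(q) = 2q + 2 vanishes at q ∈ {-1}.
Local minima of A (where A''>0): A(-2)=-1248, A(4)=1344. Local minima of B: B(-1)=-1.
So the global minimum of F is A(-2) + B(-1) = -1248 − 1 = -1249, attained at (-2, -1).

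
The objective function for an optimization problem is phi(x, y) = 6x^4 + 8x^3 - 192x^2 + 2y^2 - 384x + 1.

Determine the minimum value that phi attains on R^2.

-2559

phi(x,y) separates as P(x) + Q(y) + 1, so its minimum is min P + min Q + 1.
P'(x) = 24(x - 4)(x + 1)(x + 4) vanishes at x ∈ {-4, -1, 4}; Q'(y) = 4y vanishes at y ∈ {0}.
Local minima of P (where P''>0): P(-4)=-512, P(4)=-2560. Local minima of Q: Q(0)=0.
So the global minimum of phi is P(4) + Q(0) + 1 = -2560 + 0 + 1 = -2559, attained at (4, 0).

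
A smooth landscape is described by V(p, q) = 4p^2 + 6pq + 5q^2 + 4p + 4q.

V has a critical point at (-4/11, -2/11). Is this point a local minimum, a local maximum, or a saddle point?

local minimum

The Hessian of V is constant: H = [[8, 6], [6, 10]].
det(H) = 8·10 − 6² = 44.
det(H) > 0 and tr(H) = 18 > 0, so H is positive definite and the point is a local minimum.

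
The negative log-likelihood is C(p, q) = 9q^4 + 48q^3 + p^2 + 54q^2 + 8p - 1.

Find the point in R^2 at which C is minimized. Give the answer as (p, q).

(-4, -3)

C(p,q) separates as A(p) + B(q) − 1, so its minimum is min A + min B − 1.
A'(p) = 2p + 8 vanishes at p ∈ {-4}; B'(q) = 36q(q + 1)(q + 3) vanishes at q ∈ {-3, -1, 0}.
Local minima of A (where A''>0): A(-4)=-16. Local minima of B: B(-3)=-81, B(0)=0.
So the global minimum of C is A(-4) + B(-3) − 1 = -16 − 81 − 1 = -98, attained at (-4, -3).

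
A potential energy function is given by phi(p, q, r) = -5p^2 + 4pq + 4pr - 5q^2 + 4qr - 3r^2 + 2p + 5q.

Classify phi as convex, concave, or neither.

phi is quadratic, so its Hessian is the constant matrix H = [[-10, 4, 4], [4, -10, 4], [4, 4, -6]].
Leading principal minors: -10, 84, -56.
Signs alternate −, +, − ⇒ H ≺ 0 ⇒ concave.

concave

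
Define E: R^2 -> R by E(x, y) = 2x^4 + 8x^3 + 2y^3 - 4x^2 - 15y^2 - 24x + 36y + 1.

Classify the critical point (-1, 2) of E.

local maximum

The mixed partial ∂²E/∂x∂y is 0, so the Hessian at any point is diag(E_xx, E_yy) = diag(8(3x^2 + 6x - 1), 6(2y - 5)).
At (-1, 2): H = diag(-32, -6).
Both eigenvalues are negative, so H is negative definite: a local maximum.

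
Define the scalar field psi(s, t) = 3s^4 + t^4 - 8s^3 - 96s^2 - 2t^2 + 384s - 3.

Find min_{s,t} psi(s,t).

psi(s,t) separates as P(s) + Q(t) − 3, so its minimum is min P + min Q − 3.
P'(s) = 12(s - 4)(s - 2)(s + 4) vanishes at s ∈ {-4, 2, 4}; Q'(t) = 4t(t - 1)(t + 1) vanishes at t ∈ {-1, 0, 1}.
Local minima of P (where P''>0): P(-4)=-1792, P(4)=256. Local minima of Q: Q(-1)=-1, Q(1)=-1.
So the global minimum of psi is P(-4) + Q(-1) − 3 = -1792 − 1 − 3 = -1796, attained at (-4, -1).

-1796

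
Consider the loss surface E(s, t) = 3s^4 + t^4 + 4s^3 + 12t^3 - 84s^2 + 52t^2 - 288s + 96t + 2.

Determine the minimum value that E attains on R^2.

E(s,t) separates as P(s) + Q(t) + 2, so its minimum is min P + min Q + 2.
P'(s) = 12(s - 4)(s + 2)(s + 3) vanishes at s ∈ {-3, -2, 4}; Q'(t) = 4(t + 2)(t + 3)(t + 4) vanishes at t ∈ {-4, -3, -2}.
Local minima of P (where P''>0): P(-3)=243, P(4)=-1472. Local minima of Q: Q(-4)=-64, Q(-2)=-64.
So the global minimum of E is P(4) + Q(-4) + 2 = -1472 − 64 + 2 = -1534, attained at (4, -4).

-1534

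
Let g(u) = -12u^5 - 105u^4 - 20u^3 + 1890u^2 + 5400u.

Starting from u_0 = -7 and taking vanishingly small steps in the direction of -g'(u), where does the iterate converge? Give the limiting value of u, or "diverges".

-5

g'(u) = -60(u - 3)(u + 2)(u + 3)(u + 5), so g'(-7) = -24000.
Gradient descent moves in the -g' direction, i.e. u is increasing.
The nearest critical point in that direction is u = -5, where g'' = 2880 > 0 (a local minimum). The iterate converges there.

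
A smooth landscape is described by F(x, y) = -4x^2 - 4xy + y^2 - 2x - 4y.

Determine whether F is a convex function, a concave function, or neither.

neither

F is quadratic, so its Hessian is the constant matrix H = [[-8, -4], [-4, 2]].
det(H) = -32, tr(H) = -6.
det(H) < 0, so H is indefinite: neither convex nor concave.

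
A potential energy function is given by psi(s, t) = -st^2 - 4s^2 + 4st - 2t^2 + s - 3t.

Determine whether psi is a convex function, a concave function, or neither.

neither

The term -st^2 is cubic, so the Hessian is not constant.
∂²psi/∂t² = -2s - 4, which takes both signs as s varies (negative for sufficiently large s). A diagonal entry of the Hessian changing sign means the Hessian is neither positive- nor negative-semidefinite on all of R^2.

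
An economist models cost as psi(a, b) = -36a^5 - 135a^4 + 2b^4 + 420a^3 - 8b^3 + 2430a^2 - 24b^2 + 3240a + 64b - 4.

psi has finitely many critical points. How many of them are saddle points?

6

psi separates as a function of a plus a function of b, so ∇psi=0 decouples.
∂psi/∂a = -180(a - 3)(a + 1)(a + 2)(a + 3) = 0 at a ∈ {-3, -2, -1, 3}; ∂psi/∂b = 8(b - 4)(b - 1)(b + 2) = 0 at b ∈ {-2, 1, 4}.
The Hessian is diagonal: diag(psi_aa, psi_bb). Second derivatives: psi_aa(-3)=2160, psi_aa(-2)=-900, psi_aa(-1)=1440, psi_aa(3)=-21600; psi_bb(-2)=144, psi_bb(1)=-72, psi_bb(4)=144.
Saddle points occur where the two diagonal entries have opposite signs: (-3, 1), (-2, -2), (-2, 4), (-1, 1), (3, -2), (3, 4). Count: 6.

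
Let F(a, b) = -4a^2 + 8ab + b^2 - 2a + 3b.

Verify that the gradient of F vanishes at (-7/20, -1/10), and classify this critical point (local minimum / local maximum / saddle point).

saddle point

∇F = (-8a + 8b - 2, 8a + 2b + 3); substituting (-7/20, -1/10) gives ∇F = (0, 0), so (-7/20, -1/10) is indeed a critical point.
The Hessian of F is constant: H = [[-8, 8], [8, 2]].
det(H) = (-8)·2 − 8² = -80.
Since det(H) < 0, H is indefinite and the critical point is a saddle point.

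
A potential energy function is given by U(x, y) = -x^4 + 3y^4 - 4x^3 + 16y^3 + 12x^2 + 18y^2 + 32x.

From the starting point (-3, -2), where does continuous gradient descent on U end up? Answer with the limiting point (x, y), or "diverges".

U is separable, so gradient descent decouples: x follows -∂U/∂x, y follows -∂U/∂y.
∂U/∂x = -4(x - 2)(x + 1)(x + 4); at x=-3 this is -40, so x increases.
∂U/∂y = 12y(y + 1)(y + 3); at y=-2 this is 24, so y decreases.
x converges to its nearest critical value -1 (a local min of the x-part); y converges to -3. The iterate converges to (-1, -3).

(-1, -3)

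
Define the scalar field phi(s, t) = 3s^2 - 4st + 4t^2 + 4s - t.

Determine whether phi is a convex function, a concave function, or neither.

phi is quadratic, so its Hessian is the constant matrix H = [[6, -4], [-4, 8]].
det(H) = 32, tr(H) = 14.
det(H) > 0 and tr(H) > 0, so H is positive definite everywhere: convex.

convex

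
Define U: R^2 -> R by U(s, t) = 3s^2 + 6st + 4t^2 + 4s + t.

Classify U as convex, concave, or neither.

U is quadratic, so its Hessian is the constant matrix H = [[6, 6], [6, 8]].
det(H) = 12, tr(H) = 14.
det(H) > 0 and tr(H) > 0, so H is positive definite everywhere: convex.

convex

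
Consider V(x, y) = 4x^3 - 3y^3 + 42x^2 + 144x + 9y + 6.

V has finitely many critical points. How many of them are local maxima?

V separates as a function of x plus a function of y, so ∇V=0 decouples.
∂V/∂x = 12(x + 3)(x + 4) = 0 at x ∈ {-4, -3}; ∂V/∂y = -9(y - 1)(y + 1) = 0 at y ∈ {-1, 1}.
The Hessian is diagonal: diag(V_xx, V_yy). Second derivatives: V_xx(-4)=-12, V_xx(-3)=12; V_yy(-1)=18, V_yy(1)=-18.
Local maxima occur where both diagonal entries negative: (-4, 1). Count: 1.

1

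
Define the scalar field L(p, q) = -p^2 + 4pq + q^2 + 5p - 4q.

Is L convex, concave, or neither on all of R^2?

L is quadratic, so its Hessian is the constant matrix H = [[-2, 4], [4, 2]].
det(H) = -20, tr(H) = 0.
det(H) < 0, so H is indefinite: neither convex nor concave.

neither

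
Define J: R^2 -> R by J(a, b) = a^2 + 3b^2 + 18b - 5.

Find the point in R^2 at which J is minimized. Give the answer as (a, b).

(0, -3)

J(a,b) separates as P(a) + Q(b) − 5, so its minimum is min P + min Q − 5.
P'(a) = 2a vanishes at a ∈ {0}; Q'(b) = 6b + 18 vanishes at b ∈ {-3}.
Local minima of P (where P''>0): P(0)=0. Local minima of Q: Q(-3)=-27.
So the global minimum of J is P(0) + Q(-3) − 5 = 0 − 27 − 5 = -32, attained at (0, -3).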